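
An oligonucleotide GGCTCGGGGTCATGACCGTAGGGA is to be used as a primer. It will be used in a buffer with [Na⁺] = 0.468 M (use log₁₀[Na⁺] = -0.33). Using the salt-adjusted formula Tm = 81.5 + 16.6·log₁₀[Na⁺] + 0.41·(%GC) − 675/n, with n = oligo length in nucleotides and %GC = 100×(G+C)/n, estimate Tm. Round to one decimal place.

75.2°C

Length n = 24. A=4, T=4, G=11, C=5
G+C = 16, so %GC = 16/24 × 100 = 66.667%
Salt term: 16.6 × (-0.33) = -5.478
GC term: 0.41 × 66.667 = 27.333; length term: −675/24 = −28.125
Tm = 81.5 + (-5.478) + 27.333 − 28.125 = 75.23 → 75.2°C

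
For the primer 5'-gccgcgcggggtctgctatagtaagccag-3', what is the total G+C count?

T=5, C=8, G=11, A=5
Total G or C: 11 + 8 = 19

19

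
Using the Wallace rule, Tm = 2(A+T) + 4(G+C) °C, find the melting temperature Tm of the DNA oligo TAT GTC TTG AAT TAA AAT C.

46°C

Scanning the sequence gives G=2, A=7, C=2, T=8.
AT pairs contribute 15, GC pairs contribute 4.
Tm = 4·4 + 2·15 = 16 + 30 = 46°C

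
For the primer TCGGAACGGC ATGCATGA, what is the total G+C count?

Base counts: G=6, C=4, T=3, A=5
Total G or C: 6 + 4 = 10

10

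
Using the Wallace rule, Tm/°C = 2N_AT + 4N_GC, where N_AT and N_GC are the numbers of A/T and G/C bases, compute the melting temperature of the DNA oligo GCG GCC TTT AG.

36°C

T=3, C=3, A=1, G=4
So N_AT = 4 and N_GC = 7.
Tm = 4·7 + 2·4 = 28 + 8 = 36°C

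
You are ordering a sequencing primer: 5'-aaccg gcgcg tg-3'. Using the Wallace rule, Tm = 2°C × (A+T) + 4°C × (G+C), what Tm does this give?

T=1, G=5, A=2, C=4
AT pairs contribute 3, GC pairs contribute 9.
Tm = 2(3) + 4(9) = 6 + 36 = 42°C

42°C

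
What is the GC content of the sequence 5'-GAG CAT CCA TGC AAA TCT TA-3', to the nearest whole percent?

40%

Base counts: C=5, T=5, A=7, G=3
G+C = 3 + 5 = 8 out of 20 bases
%GC = 8/20 × 100 = 40% ≈ 40%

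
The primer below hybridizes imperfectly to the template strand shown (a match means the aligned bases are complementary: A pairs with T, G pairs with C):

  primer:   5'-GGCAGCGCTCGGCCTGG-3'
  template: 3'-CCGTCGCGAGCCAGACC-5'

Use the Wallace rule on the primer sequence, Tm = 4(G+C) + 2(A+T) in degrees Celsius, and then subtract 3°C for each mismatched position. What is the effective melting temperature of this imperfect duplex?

Primer base counts: A=1, T=2, G=8, C=6 → A+T=3, G+C=14
Perfect-match Tm = 2(3) + 4(14) = 6 + 56 = 62°C
Mismatches (positions where the bases are not complementary): 1 (at position 13)
Effective Tm = 62 − 1×3 = 62 − 3 = 59°C

59°C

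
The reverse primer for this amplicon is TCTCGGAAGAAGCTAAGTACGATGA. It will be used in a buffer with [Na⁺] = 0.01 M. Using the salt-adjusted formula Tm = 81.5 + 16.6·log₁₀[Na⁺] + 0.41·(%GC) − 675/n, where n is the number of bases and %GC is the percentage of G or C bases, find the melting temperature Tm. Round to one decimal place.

Length n = 25. T=5, C=4, G=7, A=9
G+C = 11, so %GC = 11/25 × 100 = 44%
Salt term: 16.6 × (-2) = -33.2
GC term: 0.41 × 44 = 18.04; length term: −675/25 = −27
Tm = 81.5 + (-33.2) + 18.04 − 27 = 39.34 → 39.3°C

39.3°C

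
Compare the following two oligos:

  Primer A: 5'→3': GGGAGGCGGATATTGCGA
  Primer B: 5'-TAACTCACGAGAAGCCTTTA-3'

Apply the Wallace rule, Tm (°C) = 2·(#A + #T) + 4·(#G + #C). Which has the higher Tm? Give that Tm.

Primer A, 58°C

Primer A: A+T=7, G+C=11 → Tm = 2(7)+4(11) = 58°C
Primer B: A+T=12, G+C=8 → Tm = 2(12)+4(8) = 56°C
58°C vs 56°C → primer A is higher.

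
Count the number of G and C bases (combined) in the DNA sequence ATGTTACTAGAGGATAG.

Counting bases: T=5, C=1, G=5, A=6
Total G or C: 5 + 1 = 6

6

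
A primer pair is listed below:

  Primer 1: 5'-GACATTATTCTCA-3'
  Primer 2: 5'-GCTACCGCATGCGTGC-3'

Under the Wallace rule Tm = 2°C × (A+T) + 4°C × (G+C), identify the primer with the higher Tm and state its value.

Primer 1: A+T=9, G+C=4 → Tm = 2(9)+4(4) = 34°C
Primer 2: A+T=5, G+C=11 → Tm = 2(5)+4(11) = 54°C
34°C vs 54°C → primer 2 is higher.

Primer 2, 54°C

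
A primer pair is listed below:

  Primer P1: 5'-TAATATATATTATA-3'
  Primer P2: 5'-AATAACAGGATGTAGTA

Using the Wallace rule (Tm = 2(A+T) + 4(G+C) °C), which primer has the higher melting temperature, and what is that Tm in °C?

Primer P1: A+T=14, G+C=0 → Tm = 2(14)+4(0) = 28°C
Primer P2: A+T=12, G+C=5 → Tm = 2(12)+4(5) = 44°C
28°C vs 44°C → primer P2 is higher.

Primer P2, 44°C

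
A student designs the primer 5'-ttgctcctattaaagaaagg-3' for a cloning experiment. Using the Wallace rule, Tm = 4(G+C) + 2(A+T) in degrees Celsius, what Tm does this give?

Base counts: G=4, T=6, A=7, C=3
So N_AT = 13 and N_GC = 7.
Tm = 4·7 + 2·13 = 28 + 26 = 54°C

54°C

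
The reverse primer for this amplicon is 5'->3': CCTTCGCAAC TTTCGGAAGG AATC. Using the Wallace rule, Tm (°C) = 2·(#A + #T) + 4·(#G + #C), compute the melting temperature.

Counting bases: C=7, T=6, A=6, G=5
So N_AT = 12 and N_GC = 12.
Tm = 2(12) + 4(12) = 24 + 48 = 72°C

72°C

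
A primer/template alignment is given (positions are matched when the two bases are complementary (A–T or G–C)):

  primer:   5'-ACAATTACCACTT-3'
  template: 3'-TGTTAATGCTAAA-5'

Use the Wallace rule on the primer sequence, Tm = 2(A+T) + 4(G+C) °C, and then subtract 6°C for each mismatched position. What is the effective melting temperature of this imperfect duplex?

Primer base counts: A=5, T=4, G=0, C=4 → A+T=9, G+C=4
Perfect-match Tm = 2(9) + 4(4) = 18 + 16 = 34°C
Mismatches (positions where the bases are not complementary): 2 (at positions 9, 11)
Effective Tm = 34 − 2×6 = 34 − 12 = 22°C

22°C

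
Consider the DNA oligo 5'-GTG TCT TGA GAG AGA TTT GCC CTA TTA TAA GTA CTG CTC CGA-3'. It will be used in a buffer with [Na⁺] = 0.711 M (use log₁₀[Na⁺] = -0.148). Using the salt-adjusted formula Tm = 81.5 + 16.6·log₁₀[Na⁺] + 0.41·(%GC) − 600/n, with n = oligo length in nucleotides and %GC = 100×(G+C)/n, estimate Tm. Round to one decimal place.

Length n = 42. Scanning the sequence gives A=10, T=14, G=10, C=8.
G+C = 18, so %GC = 18/42 × 100 = 42.857%
Salt term: 16.6 × (-0.148) = -2.457
GC term: 0.41 × 42.857 = 17.571; length term: −600/42 = −14.286
Tm = 81.5 + (-2.457) + 17.571 − 14.286 = 82.328 → 82.3°C

82.3°C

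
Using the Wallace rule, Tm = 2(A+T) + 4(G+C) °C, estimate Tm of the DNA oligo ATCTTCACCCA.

32°C

Scanning the sequence gives A=3, T=3, C=5, G=0.
So N_AT = 6 and N_GC = 5.
Tm = 2(6) + 4(5) = 12 + 20 = 32°C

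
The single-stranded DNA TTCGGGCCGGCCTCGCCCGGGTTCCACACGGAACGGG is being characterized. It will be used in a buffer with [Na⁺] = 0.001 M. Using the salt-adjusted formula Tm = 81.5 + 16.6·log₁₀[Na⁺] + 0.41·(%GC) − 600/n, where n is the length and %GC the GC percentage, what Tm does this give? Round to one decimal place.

Length n = 37. G=14, A=4, C=14, T=5
G+C = 28, so %GC = 28/37 × 100 = 75.676%
Salt term: 16.6 × (-3) = -49.8
GC term: 0.41 × 75.676 = 31.027; length term: −600/37 = −16.216
Tm = 81.5 + (-49.8) + 31.027 − 16.216 = 46.511 → 46.5°C

46.5°C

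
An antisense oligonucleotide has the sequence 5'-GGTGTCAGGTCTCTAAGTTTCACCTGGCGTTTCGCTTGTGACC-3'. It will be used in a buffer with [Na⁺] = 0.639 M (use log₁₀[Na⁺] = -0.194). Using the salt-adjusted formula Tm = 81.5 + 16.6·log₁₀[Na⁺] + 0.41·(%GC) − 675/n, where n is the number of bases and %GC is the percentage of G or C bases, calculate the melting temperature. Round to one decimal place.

Length n = 43. Base counts: T=15, A=5, G=12, C=11
G+C = 23, so %GC = 23/43 × 100 = 53.488%
Salt term: 16.6 × (-0.194) = -3.22
GC term: 0.41 × 53.488 = 21.93; length term: −675/43 = −15.698
Tm = 81.5 + (-3.22) + 21.93 − 15.698 = 84.512 → 84.5°C

84.5°C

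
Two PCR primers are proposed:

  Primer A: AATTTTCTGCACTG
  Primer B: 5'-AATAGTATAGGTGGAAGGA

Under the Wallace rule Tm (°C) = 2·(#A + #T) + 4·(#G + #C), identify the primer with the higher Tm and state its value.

Primer A: A+T=9, G+C=5 → Tm = 2(9)+4(5) = 38°C
Primer B: A+T=12, G+C=7 → Tm = 2(12)+4(7) = 52°C
38°C vs 52°C → primer B is higher.

Primer B, 52°C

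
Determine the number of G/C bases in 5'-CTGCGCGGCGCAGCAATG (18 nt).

G=7, T=2, A=3, C=6
Total G or C: 7 + 6 = 13

13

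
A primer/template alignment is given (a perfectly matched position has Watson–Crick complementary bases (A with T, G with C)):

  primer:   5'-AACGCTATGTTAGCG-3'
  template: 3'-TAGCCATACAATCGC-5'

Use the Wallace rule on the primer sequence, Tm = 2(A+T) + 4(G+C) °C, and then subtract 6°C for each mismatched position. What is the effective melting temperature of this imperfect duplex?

32°C

Primer base counts: A=4, T=4, G=4, C=3 → A+T=8, G+C=7
Perfect-match Tm = 2(8) + 4(7) = 16 + 28 = 44°C
Mismatches (positions where the bases are not complementary): 2 (at positions 2, 5)
Effective Tm = 44 − 2×6 = 44 − 12 = 32°C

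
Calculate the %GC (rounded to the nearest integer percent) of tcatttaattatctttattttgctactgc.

Counting bases: G=2, T=16, C=5, A=6
G+C = 2 + 5 = 7 out of 29 bases
%GC = 7/29 × 100 = 24.14% ≈ 24%

24%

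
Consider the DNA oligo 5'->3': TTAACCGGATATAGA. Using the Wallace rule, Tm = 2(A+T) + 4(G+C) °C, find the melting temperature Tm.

40°C

Counting bases: A=6, G=3, T=4, C=2
A+T = 10, G+C = 5
Tm = 2×10 + 4×5 = 40°C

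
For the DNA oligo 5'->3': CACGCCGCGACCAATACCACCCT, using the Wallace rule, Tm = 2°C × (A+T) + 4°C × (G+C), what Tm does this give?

76°C

A=6, C=12, T=2, G=3
So N_AT = 8 and N_GC = 15.
Tm = 2(8) + 4(15) = 16 + 60 = 76°C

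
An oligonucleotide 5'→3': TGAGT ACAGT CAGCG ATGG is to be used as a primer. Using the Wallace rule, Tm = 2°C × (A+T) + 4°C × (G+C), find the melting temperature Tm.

58°C

G=7, A=5, C=3, T=4
AT pairs contribute 9, GC pairs contribute 10.
Tm = 2(9) + 4(10) = 18 + 40 = 58°C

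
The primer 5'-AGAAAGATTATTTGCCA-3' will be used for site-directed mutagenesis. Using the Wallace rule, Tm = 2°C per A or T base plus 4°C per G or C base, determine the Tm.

44°C

Base counts: T=5, A=7, C=2, G=3
AT pairs contribute 12, GC pairs contribute 5.
Tm = 4·5 + 2·12 = 20 + 24 = 44°C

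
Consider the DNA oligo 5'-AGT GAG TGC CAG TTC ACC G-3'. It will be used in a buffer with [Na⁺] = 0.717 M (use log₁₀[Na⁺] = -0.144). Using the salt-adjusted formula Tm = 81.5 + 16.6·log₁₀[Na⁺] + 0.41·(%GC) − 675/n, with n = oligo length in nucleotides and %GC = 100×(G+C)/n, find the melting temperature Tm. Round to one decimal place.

Length n = 19. Scanning the sequence gives G=6, C=5, T=4, A=4.
G+C = 11, so %GC = 11/19 × 100 = 57.895%
Salt term: 16.6 × (-0.144) = -2.39
GC term: 0.41 × 57.895 = 23.737; length term: −675/19 = −35.526
Tm = 81.5 + (-2.39) + 23.737 − 35.526 = 67.321 → 67.3°C

67.3°C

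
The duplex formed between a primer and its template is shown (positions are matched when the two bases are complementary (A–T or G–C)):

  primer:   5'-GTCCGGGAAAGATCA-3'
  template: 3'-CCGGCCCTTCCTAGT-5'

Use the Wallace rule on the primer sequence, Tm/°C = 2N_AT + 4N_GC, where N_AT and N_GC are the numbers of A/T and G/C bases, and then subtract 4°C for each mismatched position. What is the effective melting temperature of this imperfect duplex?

38°C

Primer base counts: A=5, T=2, G=5, C=3 → A+T=7, G+C=8
Perfect-match Tm = 2(7) + 4(8) = 14 + 32 = 46°C
Mismatches (positions where the bases are not complementary): 2 (at positions 2, 10)
Effective Tm = 46 − 2×4 = 46 − 8 = 38°C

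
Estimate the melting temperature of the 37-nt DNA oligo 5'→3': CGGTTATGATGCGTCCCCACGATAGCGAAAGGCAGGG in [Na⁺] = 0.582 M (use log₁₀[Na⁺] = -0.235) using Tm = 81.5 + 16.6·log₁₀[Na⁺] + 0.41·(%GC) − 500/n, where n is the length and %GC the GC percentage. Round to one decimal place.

Length n = 37. Base counts: C=9, G=13, A=9, T=6
G+C = 22, so %GC = 22/37 × 100 = 59.459%
Salt term: 16.6 × (-0.235) = -3.901
GC term: 0.41 × 59.459 = 24.378; length term: −500/37 = −13.514
Tm = 81.5 + (-3.901) + 24.378 − 13.514 = 88.463 → 88.5°C

88.5°C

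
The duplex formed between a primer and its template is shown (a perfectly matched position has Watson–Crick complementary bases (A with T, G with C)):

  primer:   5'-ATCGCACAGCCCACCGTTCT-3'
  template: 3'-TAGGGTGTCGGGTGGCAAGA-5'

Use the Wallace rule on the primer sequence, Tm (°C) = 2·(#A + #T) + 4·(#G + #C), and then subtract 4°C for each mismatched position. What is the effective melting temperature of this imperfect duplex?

Primer base counts: A=4, T=4, G=3, C=9 → A+T=8, G+C=12
Perfect-match Tm = 2(8) + 4(12) = 16 + 48 = 64°C
Mismatches (positions where the bases are not complementary): 1 (at position 4)
Effective Tm = 64 − 1×4 = 64 − 4 = 60°C

60°C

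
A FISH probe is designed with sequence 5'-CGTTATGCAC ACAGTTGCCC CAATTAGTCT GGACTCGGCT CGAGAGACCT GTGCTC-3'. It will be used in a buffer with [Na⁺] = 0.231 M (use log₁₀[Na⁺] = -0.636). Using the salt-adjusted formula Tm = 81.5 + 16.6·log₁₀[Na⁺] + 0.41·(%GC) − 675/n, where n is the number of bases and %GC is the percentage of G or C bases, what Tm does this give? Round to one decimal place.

Length n = 56. Counting bases: G=14, T=14, C=17, A=11
G+C = 31, so %GC = 31/56 × 100 = 55.357%
Salt term: 16.6 × (-0.636) = -10.558
GC term: 0.41 × 55.357 = 22.696; length term: −675/56 = −12.054
Tm = 81.5 + (-10.558) + 22.696 − 12.054 = 81.584 → 81.6°C

81.6°C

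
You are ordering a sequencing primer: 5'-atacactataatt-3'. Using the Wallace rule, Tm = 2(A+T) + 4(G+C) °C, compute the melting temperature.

30°C

Counting bases: T=5, G=0, C=2, A=6
A+T = 11, G+C = 2
Tm = 4·2 + 2·11 = 8 + 22 = 30°C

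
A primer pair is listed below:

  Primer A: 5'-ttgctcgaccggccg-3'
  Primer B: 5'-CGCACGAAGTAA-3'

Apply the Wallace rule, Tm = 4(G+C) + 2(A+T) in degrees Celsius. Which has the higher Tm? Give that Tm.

Primer A, 52°C

Primer A: A+T=4, G+C=11 → Tm = 2(4)+4(11) = 52°C
Primer B: A+T=6, G+C=6 → Tm = 2(6)+4(6) = 36°C
52°C vs 36°C → primer A is higher.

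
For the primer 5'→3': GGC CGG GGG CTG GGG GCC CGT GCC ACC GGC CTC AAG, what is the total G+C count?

30

Base counts: C=13, G=17, T=3, A=3
G+C = 17 + 13 = 30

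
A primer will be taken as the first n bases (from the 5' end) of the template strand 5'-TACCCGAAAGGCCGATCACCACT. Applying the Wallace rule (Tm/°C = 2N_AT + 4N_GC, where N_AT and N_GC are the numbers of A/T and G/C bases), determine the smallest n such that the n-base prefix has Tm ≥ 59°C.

n = 19

First 18 bases: TACCCGAAAGGCCGATCA → Tm = 56°C (< 59°C)
First 19 bases: TACCCGAAAGGCCGATCAC → Tm = 60°C (≥ 59°C)
Each additional base adds 2°C (A/T) or 4°C (G/C), so Tm is non-decreasing in n; n = 19 is the first length to reach 59°C.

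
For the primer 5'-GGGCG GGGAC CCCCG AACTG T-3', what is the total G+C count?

16

Base counts: G=9, A=3, C=7, T=2
Total G or C: 9 + 7 = 16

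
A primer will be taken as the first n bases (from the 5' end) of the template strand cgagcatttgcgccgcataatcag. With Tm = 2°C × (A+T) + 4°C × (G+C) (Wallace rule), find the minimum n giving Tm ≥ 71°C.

n = 24

First 23 bases: CGAGCATTTGCGCCGCATAATCA → Tm = 70°C (< 71°C)
First 24 bases: CGAGCATTTGCGCCGCATAATCAG → Tm = 74°C (≥ 71°C)
Since every base adds ≥2°C, Tm only increases with n, so the threshold is first crossed at n = 24.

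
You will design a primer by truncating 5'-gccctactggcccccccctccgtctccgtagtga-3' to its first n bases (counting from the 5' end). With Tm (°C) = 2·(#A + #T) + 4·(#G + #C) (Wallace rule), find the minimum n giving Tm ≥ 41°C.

n = 12

First 11 bases: GCCCTACTGGC → Tm = 38°C (< 41°C)
First 12 bases: GCCCTACTGGCC → Tm = 42°C (≥ 41°C)
Each additional base adds 2°C (A/T) or 4°C (G/C), so Tm is non-decreasing in n; n = 12 is the first length to reach 41°C.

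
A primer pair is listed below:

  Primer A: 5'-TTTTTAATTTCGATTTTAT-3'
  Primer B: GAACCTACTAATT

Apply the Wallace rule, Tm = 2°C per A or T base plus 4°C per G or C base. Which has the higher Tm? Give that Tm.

Primer A, 42°C

Primer A: A+T=17, G+C=2 → Tm = 2(17)+4(2) = 42°C
Primer B: A+T=9, G+C=4 → Tm = 2(9)+4(4) = 34°C
42°C vs 34°C → primer A is higher.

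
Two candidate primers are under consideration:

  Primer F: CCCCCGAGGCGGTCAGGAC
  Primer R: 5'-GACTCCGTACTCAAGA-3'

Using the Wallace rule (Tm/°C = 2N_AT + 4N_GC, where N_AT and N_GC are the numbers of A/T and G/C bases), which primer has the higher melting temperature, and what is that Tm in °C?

Primer F, 68°C

Primer F: A+T=4, G+C=15 → Tm = 2(4)+4(15) = 68°C
Primer R: A+T=8, G+C=8 → Tm = 2(8)+4(8) = 48°C
68°C vs 48°C → primer F is higher.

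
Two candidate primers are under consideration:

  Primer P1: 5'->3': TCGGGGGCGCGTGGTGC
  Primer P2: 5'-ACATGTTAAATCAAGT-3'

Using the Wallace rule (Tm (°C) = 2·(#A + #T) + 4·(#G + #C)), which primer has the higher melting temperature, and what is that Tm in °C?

Primer P1: A+T=3, G+C=14 → Tm = 2(3)+4(14) = 62°C
Primer P2: A+T=12, G+C=4 → Tm = 2(12)+4(4) = 40°C
62°C vs 40°C → primer P1 is higher.

Primer P1, 62°C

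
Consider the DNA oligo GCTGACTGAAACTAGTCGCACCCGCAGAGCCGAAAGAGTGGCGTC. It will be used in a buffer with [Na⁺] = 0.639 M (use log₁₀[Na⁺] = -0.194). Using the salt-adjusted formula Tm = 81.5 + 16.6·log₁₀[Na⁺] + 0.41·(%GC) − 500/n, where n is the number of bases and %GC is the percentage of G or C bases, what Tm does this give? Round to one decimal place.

91.8°C

Length n = 45. Scanning the sequence gives T=6, G=14, C=13, A=12.
G+C = 27, so %GC = 27/45 × 100 = 60%
Salt term: 16.6 × (-0.194) = -3.22
GC term: 0.41 × 60 = 24.6; length term: −500/45 = −11.111
Tm = 81.5 + (-3.22) + 24.6 − 11.111 = 91.769 → 91.8°C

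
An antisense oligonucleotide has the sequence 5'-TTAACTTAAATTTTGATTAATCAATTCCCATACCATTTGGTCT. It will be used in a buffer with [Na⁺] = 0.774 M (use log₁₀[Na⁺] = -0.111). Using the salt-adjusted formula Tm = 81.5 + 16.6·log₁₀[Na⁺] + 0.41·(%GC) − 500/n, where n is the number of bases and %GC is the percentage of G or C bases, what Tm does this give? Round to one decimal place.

Length n = 43. Scanning the sequence gives G=3, C=8, T=19, A=13.
G+C = 11, so %GC = 11/43 × 100 = 25.581%
Salt term: 16.6 × (-0.111) = -1.843
GC term: 0.41 × 25.581 = 10.488; length term: −500/43 = −11.628
Tm = 81.5 + (-1.843) + 10.488 − 11.628 = 78.517 → 78.5°C

78.5°C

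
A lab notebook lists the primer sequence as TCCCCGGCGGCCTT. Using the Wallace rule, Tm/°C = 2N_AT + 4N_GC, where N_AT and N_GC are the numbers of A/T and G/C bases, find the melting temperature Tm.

50°C

Base counts: T=3, A=0, G=4, C=7
AT pairs contribute 3, GC pairs contribute 11.
Tm = 4·11 + 2·3 = 44 + 6 = 50°C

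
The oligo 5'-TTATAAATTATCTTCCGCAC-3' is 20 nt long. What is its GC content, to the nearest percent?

30%

T=8, A=6, G=1, C=5
G+C = 1 + 5 = 6 out of 20 bases
%GC = 6/20 × 100 = 30% ≈ 30%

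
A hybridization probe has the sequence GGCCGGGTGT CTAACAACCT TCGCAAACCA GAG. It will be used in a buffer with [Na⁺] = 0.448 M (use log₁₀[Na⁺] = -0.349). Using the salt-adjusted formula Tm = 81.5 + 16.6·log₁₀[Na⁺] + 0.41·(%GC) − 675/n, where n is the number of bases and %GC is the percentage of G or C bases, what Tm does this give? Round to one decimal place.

Length n = 33. Counting bases: T=5, C=10, G=9, A=9
G+C = 19, so %GC = 19/33 × 100 = 57.576%
Salt term: 16.6 × (-0.349) = -5.793
GC term: 0.41 × 57.576 = 23.606; length term: −675/33 = −20.455
Tm = 81.5 + (-5.793) + 23.606 − 20.455 = 78.858 → 78.9°C

78.9°C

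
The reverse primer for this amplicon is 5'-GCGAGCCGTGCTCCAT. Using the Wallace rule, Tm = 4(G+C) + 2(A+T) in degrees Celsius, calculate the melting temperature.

54°C

Scanning the sequence gives T=3, A=2, G=5, C=6.
A+T = 5, G+C = 11
Tm = 2×5 + 4×11 = 54°C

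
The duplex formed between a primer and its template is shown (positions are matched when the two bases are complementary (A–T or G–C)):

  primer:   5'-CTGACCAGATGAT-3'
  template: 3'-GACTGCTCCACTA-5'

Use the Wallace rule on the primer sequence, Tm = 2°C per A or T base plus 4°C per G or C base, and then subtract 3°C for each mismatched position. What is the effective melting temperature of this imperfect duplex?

32°C

Primer base counts: A=4, T=3, G=3, C=3 → A+T=7, G+C=6
Perfect-match Tm = 2(7) + 4(6) = 14 + 24 = 38°C
Mismatches (positions where the bases are not complementary): 2 (at positions 6, 9)
Effective Tm = 38 − 2×3 = 38 − 6 = 32°C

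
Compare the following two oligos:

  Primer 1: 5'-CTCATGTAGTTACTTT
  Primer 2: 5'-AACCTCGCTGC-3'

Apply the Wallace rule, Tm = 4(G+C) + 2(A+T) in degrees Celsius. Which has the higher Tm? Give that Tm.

Primer 1: A+T=11, G+C=5 → Tm = 2(11)+4(5) = 42°C
Primer 2: A+T=4, G+C=7 → Tm = 2(4)+4(7) = 36°C
42°C vs 36°C → primer 1 is higher.

Primer 1, 42°C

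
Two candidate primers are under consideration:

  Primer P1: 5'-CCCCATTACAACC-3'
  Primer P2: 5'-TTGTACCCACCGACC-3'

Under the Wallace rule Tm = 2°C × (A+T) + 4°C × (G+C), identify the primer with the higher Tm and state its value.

Primer P1: A+T=6, G+C=7 → Tm = 2(6)+4(7) = 40°C
Primer P2: A+T=6, G+C=9 → Tm = 2(6)+4(9) = 48°C
40°C vs 48°C → primer P2 is higher.

Primer P2, 48°C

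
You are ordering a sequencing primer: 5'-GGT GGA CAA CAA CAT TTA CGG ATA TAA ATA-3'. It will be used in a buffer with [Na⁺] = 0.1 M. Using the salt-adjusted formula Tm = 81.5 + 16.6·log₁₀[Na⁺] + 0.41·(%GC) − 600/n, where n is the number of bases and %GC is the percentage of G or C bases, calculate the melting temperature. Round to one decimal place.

58.6°C

Length n = 30. Base counts: T=7, G=6, A=13, C=4
G+C = 10, so %GC = 10/30 × 100 = 33.333%
Salt term: 16.6 × (-1) = -16.6
GC term: 0.41 × 33.333 = 13.667; length term: −600/30 = −20
Tm = 81.5 + (-16.6) + 13.667 − 20 = 58.567 → 58.6°C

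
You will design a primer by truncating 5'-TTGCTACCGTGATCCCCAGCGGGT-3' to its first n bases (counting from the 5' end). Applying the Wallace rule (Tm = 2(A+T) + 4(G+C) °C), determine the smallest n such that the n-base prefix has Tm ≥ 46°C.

n = 15

First 14 bases: TTGCTACCGTGATC → Tm = 42°C (< 46°C)
First 15 bases: TTGCTACCGTGATCC → Tm = 46°C (≥ 46°C)
Since every base adds ≥2°C, Tm only increases with n, so the threshold is first crossed at n = 15.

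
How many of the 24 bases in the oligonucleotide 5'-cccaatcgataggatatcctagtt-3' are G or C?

Scanning the sequence gives C=6, G=4, A=7, T=7.
G+C = 4 + 6 = 10

10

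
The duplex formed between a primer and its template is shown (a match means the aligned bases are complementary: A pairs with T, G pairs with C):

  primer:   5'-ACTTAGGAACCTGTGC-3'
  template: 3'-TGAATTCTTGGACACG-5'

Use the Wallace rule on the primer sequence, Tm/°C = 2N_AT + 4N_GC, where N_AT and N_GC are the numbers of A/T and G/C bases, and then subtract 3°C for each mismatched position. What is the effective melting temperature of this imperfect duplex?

45°C

Primer base counts: A=4, T=4, G=4, C=4 → A+T=8, G+C=8
Perfect-match Tm = 2(8) + 4(8) = 16 + 32 = 48°C
Mismatches (positions where the bases are not complementary): 1 (at position 6)
Effective Tm = 48 − 1×3 = 48 − 3 = 45°C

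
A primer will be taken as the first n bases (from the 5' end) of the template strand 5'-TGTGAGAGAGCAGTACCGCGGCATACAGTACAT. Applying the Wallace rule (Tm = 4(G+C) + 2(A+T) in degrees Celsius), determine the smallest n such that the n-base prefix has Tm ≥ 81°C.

First 25 bases: TGTGAGAGAGCAGTACCGCGGCATA → Tm = 78°C (< 81°C)
First 26 bases: TGTGAGAGAGCAGTACCGCGGCATAC → Tm = 82°C (≥ 81°C)
Since every base adds ≥2°C, Tm only increases with n, so the threshold is first crossed at n = 26.

n = 26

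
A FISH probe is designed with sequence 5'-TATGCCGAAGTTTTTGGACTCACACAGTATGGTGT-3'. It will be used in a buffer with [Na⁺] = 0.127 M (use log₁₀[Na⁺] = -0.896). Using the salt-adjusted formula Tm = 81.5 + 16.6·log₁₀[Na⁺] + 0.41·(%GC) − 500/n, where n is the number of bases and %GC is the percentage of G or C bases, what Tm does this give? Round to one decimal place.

69.9°C

Length n = 35. Scanning the sequence gives A=8, T=12, C=6, G=9.
G+C = 15, so %GC = 15/35 × 100 = 42.857%
Salt term: 16.6 × (-0.896) = -14.874
GC term: 0.41 × 42.857 = 17.571; length term: −500/35 = −14.286
Tm = 81.5 + (-14.874) + 17.571 − 14.286 = 69.911 → 69.9°C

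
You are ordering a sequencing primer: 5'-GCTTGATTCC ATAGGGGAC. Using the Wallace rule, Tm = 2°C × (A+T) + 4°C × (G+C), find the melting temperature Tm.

58°C

G=6, T=5, A=4, C=4
A+T = 9, G+C = 10
Tm = 4·10 + 2·9 = 40 + 18 = 58°C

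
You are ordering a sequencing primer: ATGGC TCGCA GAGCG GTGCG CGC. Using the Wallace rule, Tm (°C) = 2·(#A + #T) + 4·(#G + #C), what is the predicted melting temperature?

80°C

Scanning the sequence gives C=7, T=3, G=10, A=3.
A+T = 6, G+C = 17
Tm = 2×6 + 4×17 = 80°C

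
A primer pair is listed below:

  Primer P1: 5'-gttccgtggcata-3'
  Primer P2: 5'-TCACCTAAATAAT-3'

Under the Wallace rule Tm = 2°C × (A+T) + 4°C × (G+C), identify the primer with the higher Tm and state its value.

Primer P1: A+T=6, G+C=7 → Tm = 2(6)+4(7) = 40°C
Primer P2: A+T=10, G+C=3 → Tm = 2(10)+4(3) = 32°C
40°C vs 32°C → primer P1 is higher.

Primer P1, 40°C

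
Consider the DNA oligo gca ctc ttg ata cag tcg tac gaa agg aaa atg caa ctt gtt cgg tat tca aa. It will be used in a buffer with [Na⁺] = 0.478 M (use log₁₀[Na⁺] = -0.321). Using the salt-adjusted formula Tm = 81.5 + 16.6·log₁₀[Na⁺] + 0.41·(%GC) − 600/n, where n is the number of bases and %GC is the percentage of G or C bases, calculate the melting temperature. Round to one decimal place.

Length n = 53. Scanning the sequence gives G=11, C=10, T=14, A=18.
G+C = 21, so %GC = 21/53 × 100 = 39.623%
Salt term: 16.6 × (-0.321) = -5.329
GC term: 0.41 × 39.623 = 16.245; length term: −600/53 = −11.321
Tm = 81.5 + (-5.329) + 16.245 − 11.321 = 81.095 → 81.1°C

81.1°C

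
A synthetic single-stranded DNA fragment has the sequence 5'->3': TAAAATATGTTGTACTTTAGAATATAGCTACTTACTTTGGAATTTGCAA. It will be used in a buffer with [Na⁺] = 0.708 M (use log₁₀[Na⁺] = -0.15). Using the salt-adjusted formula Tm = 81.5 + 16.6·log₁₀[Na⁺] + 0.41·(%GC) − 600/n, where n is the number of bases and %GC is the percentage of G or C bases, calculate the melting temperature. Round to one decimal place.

Length n = 49. Counting bases: C=5, G=7, A=17, T=20
G+C = 12, so %GC = 12/49 × 100 = 24.49%
Salt term: 16.6 × (-0.15) = -2.49
GC term: 0.41 × 24.49 = 10.041; length term: −600/49 = −12.245
Tm = 81.5 + (-2.49) + 10.041 − 12.245 = 76.806 → 76.8°C

76.8°C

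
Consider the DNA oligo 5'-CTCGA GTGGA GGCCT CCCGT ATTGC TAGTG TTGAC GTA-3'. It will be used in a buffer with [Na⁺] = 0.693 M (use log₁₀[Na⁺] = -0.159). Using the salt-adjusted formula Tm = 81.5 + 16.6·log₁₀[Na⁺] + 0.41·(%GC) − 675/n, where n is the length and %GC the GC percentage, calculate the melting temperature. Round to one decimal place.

83.8°C

Length n = 38. Counting bases: A=6, C=9, T=11, G=12
G+C = 21, so %GC = 21/38 × 100 = 55.263%
Salt term: 16.6 × (-0.159) = -2.639
GC term: 0.41 × 55.263 = 22.658; length term: −675/38 = −17.763
Tm = 81.5 + (-2.639) + 22.658 − 17.763 = 83.756 → 83.8°C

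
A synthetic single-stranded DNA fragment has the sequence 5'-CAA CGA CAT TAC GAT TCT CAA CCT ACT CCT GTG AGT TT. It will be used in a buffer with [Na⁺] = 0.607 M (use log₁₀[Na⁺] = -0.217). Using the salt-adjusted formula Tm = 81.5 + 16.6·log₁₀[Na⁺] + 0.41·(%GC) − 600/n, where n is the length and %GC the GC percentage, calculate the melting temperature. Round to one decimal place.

79.4°C

Length n = 38. Counting bases: C=11, A=10, T=12, G=5
G+C = 16, so %GC = 16/38 × 100 = 42.105%
Salt term: 16.6 × (-0.217) = -3.602
GC term: 0.41 × 42.105 = 17.263; length term: −600/38 = −15.789
Tm = 81.5 + (-3.602) + 17.263 − 15.789 = 79.372 → 79.4°C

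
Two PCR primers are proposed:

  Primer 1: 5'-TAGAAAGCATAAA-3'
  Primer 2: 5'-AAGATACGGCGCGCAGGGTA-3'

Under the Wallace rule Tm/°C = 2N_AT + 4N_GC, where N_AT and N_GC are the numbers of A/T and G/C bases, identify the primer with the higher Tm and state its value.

Primer 2, 64°C

Primer 1: A+T=10, G+C=3 → Tm = 2(10)+4(3) = 32°C
Primer 2: A+T=8, G+C=12 → Tm = 2(8)+4(12) = 64°C
32°C vs 64°C → primer 2 is higher.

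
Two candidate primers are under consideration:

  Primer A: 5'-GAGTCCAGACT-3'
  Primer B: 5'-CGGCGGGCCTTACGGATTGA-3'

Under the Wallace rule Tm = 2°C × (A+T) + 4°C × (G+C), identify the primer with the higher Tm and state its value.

Primer A: A+T=5, G+C=6 → Tm = 2(5)+4(6) = 34°C
Primer B: A+T=7, G+C=13 → Tm = 2(7)+4(13) = 66°C
34°C vs 66°C → primer B is higher.

Primer B, 66°C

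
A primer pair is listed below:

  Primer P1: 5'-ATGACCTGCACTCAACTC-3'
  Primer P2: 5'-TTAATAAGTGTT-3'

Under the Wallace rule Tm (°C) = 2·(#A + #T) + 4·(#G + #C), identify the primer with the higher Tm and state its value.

Primer P1, 54°C

Primer P1: A+T=9, G+C=9 → Tm = 2(9)+4(9) = 54°C
Primer P2: A+T=10, G+C=2 → Tm = 2(10)+4(2) = 28°C
54°C vs 28°C → primer P1 is higher.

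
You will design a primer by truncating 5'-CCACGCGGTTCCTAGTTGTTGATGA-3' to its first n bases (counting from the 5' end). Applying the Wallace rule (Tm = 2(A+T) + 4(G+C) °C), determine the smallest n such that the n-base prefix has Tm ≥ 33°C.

n = 10

First 9 bases: CCACGCGGT → Tm = 32°C (< 33°C)
First 10 bases: CCACGCGGTT → Tm = 34°C (≥ 33°C)
Since every base adds ≥2°C, Tm only increases with n, so the threshold is first crossed at n = 10.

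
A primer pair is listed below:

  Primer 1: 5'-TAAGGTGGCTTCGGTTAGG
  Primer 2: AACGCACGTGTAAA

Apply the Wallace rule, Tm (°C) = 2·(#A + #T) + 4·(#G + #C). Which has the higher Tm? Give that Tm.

Primer 1: A+T=9, G+C=10 → Tm = 2(9)+4(10) = 58°C
Primer 2: A+T=8, G+C=6 → Tm = 2(8)+4(6) = 40°C
58°C vs 40°C → primer 1 is higher.

Primer 1, 58°C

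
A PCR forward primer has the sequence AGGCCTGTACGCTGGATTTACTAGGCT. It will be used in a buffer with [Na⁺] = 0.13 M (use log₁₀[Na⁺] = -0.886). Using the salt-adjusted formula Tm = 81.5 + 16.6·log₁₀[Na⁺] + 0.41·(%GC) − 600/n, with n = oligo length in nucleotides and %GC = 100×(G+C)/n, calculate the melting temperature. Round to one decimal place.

65.8°C

Length n = 27. Base counts: T=8, C=6, G=8, A=5
G+C = 14, so %GC = 14/27 × 100 = 51.852%
Salt term: 16.6 × (-0.886) = -14.708
GC term: 0.41 × 51.852 = 21.259; length term: −600/27 = −22.222
Tm = 81.5 + (-14.708) + 21.259 − 22.222 = 65.829 → 65.8°C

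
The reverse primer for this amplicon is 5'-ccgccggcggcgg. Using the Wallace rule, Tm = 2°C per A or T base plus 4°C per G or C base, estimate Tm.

A=0, G=7, C=6, T=0
AT pairs contribute 0, GC pairs contribute 13.
Tm = 2(0) + 4(13) = 0 + 52 = 52°C

52°C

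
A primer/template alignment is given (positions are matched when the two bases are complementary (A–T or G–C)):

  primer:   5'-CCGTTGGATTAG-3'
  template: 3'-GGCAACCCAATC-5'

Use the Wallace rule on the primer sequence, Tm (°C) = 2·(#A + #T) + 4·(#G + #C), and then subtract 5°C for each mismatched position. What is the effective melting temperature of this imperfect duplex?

Primer base counts: A=2, T=4, G=4, C=2 → A+T=6, G+C=6
Perfect-match Tm = 2(6) + 4(6) = 12 + 24 = 36°C
Mismatches (positions where the bases are not complementary): 1 (at position 8)
Effective Tm = 36 − 1×5 = 36 − 5 = 31°C

31°C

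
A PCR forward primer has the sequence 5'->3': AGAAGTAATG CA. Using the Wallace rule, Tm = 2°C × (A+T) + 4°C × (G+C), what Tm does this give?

32°C

Counting bases: C=1, T=2, A=6, G=3
AT pairs contribute 8, GC pairs contribute 4.
Tm = 2(8) + 4(4) = 16 + 16 = 32°C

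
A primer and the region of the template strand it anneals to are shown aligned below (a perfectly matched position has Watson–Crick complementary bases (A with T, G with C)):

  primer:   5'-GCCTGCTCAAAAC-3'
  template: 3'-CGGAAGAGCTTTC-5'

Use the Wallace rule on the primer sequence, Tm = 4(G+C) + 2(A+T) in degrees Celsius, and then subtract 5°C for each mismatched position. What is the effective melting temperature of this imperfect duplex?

Primer base counts: A=4, T=2, G=2, C=5 → A+T=6, G+C=7
Perfect-match Tm = 2(6) + 4(7) = 12 + 28 = 40°C
Mismatches (positions where the bases are not complementary): 3 (at positions 5, 9, 13)
Effective Tm = 40 − 3×5 = 40 − 15 = 25°C

25°C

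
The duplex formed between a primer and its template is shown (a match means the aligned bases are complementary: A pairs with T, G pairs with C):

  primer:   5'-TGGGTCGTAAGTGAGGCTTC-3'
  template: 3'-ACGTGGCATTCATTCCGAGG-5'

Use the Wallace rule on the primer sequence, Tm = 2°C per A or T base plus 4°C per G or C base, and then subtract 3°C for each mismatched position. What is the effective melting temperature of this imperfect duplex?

Primer base counts: A=3, T=6, G=8, C=3 → A+T=9, G+C=11
Perfect-match Tm = 2(9) + 4(11) = 18 + 44 = 62°C
Mismatches (positions where the bases are not complementary): 5 (at positions 3, 4, 5, 13, 19)
Effective Tm = 62 − 5×3 = 62 − 15 = 47°C

47°C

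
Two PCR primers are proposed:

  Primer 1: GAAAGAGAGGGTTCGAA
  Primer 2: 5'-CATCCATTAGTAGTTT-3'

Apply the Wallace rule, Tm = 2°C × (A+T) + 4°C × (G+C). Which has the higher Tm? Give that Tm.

Primer 1: A+T=9, G+C=8 → Tm = 2(9)+4(8) = 50°C
Primer 2: A+T=11, G+C=5 → Tm = 2(11)+4(5) = 42°C
50°C vs 42°C → primer 1 is higher.

Primer 1, 50°C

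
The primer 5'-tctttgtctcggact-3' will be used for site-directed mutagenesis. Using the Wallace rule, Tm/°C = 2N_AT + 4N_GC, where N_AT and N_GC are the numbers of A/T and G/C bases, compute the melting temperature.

44°C

Base counts: G=3, T=7, C=4, A=1
So N_AT = 8 and N_GC = 7.
Tm = 2×8 + 4×7 = 44°C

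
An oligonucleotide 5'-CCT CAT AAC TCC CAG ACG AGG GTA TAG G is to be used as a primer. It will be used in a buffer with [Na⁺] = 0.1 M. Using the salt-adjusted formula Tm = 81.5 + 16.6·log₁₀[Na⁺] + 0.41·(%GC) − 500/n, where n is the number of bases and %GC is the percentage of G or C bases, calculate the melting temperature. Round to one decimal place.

69.0°C

Length n = 28. Scanning the sequence gives C=8, A=8, G=7, T=5.
G+C = 15, so %GC = 15/28 × 100 = 53.571%
Salt term: 16.6 × (-1) = -16.6
GC term: 0.41 × 53.571 = 21.964; length term: −500/28 = −17.857
Tm = 81.5 + (-16.6) + 21.964 − 17.857 = 69.007 → 69.0°C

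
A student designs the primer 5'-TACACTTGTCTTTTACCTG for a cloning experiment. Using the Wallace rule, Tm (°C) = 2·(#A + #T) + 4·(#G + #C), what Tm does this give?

52°C

C=5, T=9, G=2, A=3
A+T = 12, G+C = 7
Tm = 2(12) + 4(7) = 24 + 28 = 52°C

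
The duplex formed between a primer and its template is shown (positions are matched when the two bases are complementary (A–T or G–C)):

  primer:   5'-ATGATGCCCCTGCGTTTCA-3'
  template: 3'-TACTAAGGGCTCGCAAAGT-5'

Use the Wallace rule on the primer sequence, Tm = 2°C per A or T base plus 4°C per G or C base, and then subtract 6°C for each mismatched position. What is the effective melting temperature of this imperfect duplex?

Primer base counts: A=3, T=6, G=4, C=6 → A+T=9, G+C=10
Perfect-match Tm = 2(9) + 4(10) = 18 + 40 = 58°C
Mismatches (positions where the bases are not complementary): 3 (at positions 6, 10, 11)
Effective Tm = 58 − 3×6 = 58 − 18 = 40°C

40°C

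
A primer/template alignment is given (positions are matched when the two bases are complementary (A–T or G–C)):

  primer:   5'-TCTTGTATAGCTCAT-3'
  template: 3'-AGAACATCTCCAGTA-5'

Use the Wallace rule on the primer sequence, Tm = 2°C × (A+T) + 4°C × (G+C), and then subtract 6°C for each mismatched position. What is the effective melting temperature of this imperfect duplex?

28°C

Primer base counts: A=3, T=7, G=2, C=3 → A+T=10, G+C=5
Perfect-match Tm = 2(10) + 4(5) = 20 + 20 = 40°C
Mismatches (positions where the bases are not complementary): 2 (at positions 8, 11)
Effective Tm = 40 − 2×6 = 40 − 12 = 28°C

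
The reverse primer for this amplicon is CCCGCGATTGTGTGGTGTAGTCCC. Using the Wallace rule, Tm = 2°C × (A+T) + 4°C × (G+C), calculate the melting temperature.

Scanning the sequence gives C=7, T=7, G=8, A=2.
A+T = 9, G+C = 15
Tm = 2(9) + 4(15) = 18 + 60 = 78°C

78°C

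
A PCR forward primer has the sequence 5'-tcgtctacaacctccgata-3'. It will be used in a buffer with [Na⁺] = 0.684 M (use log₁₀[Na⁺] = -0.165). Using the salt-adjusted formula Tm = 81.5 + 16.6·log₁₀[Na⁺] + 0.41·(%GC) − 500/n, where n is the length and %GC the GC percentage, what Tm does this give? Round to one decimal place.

71.9°C

Length n = 19. Scanning the sequence gives A=5, G=2, C=7, T=5.
G+C = 9, so %GC = 9/19 × 100 = 47.368%
Salt term: 16.6 × (-0.165) = -2.739
GC term: 0.41 × 47.368 = 19.421; length term: −500/19 = −26.316
Tm = 81.5 + (-2.739) + 19.421 − 26.316 = 71.866 → 71.9°C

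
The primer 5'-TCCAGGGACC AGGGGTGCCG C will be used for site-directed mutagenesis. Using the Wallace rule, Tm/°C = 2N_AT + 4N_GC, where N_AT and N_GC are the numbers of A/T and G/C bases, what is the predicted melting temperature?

Scanning the sequence gives G=9, T=2, A=3, C=7.
So N_AT = 5 and N_GC = 16.
Tm = 4·16 + 2·5 = 64 + 10 = 74°C

74°C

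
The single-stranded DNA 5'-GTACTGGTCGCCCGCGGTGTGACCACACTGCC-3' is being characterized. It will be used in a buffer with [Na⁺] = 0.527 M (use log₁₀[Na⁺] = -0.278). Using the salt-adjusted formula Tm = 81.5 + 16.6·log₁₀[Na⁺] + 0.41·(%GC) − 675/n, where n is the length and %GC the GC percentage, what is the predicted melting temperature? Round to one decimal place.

Length n = 32. Counting bases: G=10, C=12, T=6, A=4
G+C = 22, so %GC = 22/32 × 100 = 68.75%
Salt term: 16.6 × (-0.278) = -4.615
GC term: 0.41 × 68.75 = 28.188; length term: −675/32 = −21.094
Tm = 81.5 + (-4.615) + 28.188 − 21.094 = 83.979 → 84.0°C

84.0°C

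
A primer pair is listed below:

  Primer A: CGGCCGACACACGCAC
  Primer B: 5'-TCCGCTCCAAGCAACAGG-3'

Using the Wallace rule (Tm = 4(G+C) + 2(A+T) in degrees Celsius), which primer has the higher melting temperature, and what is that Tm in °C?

Primer B, 58°C

Primer A: A+T=4, G+C=12 → Tm = 2(4)+4(12) = 56°C
Primer B: A+T=7, G+C=11 → Tm = 2(7)+4(11) = 58°C
56°C vs 58°C → primer B is higher.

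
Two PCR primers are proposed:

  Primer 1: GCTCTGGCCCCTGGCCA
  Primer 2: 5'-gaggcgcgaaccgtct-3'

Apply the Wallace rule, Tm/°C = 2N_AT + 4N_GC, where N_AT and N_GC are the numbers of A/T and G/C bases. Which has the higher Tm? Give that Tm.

Primer 1: A+T=4, G+C=13 → Tm = 2(4)+4(13) = 60°C
Primer 2: A+T=5, G+C=11 → Tm = 2(5)+4(11) = 54°C
60°C vs 54°C → primer 1 is higher.

Primer 1, 60°C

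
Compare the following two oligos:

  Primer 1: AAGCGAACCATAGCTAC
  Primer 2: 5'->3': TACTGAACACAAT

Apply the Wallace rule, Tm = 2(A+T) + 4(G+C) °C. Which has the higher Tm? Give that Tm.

Primer 1, 50°C

Primer 1: A+T=9, G+C=8 → Tm = 2(9)+4(8) = 50°C
Primer 2: A+T=9, G+C=4 → Tm = 2(9)+4(4) = 34°C
50°C vs 34°C → primer 1 is higher.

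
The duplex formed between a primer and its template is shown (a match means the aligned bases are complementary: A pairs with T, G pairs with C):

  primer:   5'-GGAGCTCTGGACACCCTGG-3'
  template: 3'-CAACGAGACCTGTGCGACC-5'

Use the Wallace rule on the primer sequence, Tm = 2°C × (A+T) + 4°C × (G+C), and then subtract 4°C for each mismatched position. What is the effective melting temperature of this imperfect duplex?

52°C

Primer base counts: A=3, T=3, G=7, C=6 → A+T=6, G+C=13
Perfect-match Tm = 2(6) + 4(13) = 12 + 52 = 64°C
Mismatches (positions where the bases are not complementary): 3 (at positions 2, 3, 15)
Effective Tm = 64 − 3×4 = 64 − 12 = 52°C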